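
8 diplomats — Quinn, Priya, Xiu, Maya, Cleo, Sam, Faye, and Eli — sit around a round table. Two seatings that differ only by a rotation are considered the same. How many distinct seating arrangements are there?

Seat Quinn anywhere (absorbing the rotational symmetry), then permute the other 7: (7)! = 5040.

5040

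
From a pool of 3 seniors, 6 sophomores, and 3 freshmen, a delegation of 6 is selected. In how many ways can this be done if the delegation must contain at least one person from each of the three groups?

756

With no constraint there are C(12,6) = 924 possible selections.
Selections missing a whole group: no seniors → C(9,6) = 84; no sophomores → C(6,6) = 1; no freshmen → C(9,6) = 84.
Add back selections omitting two groups (i.e. drawn from a single group): C(3,6) + C(6,6) + C(3,6) = 1.
By inclusion–exclusion: 924 − 169 + 1 = 756.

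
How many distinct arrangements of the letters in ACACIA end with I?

10

Fix I in the last position and arrange the remaining 5 letters.
Those 5 letters have A appearing 3 times and C appearing twice, giving (5)!/(3!·2!) = 10.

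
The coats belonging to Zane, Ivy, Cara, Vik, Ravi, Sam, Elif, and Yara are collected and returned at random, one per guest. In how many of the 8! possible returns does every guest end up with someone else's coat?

Count assignments avoiding every fixed point. For any j of the 8 guests fixed to their own coat, the other 8−j can be arranged in (8−j)! ways.
By inclusion–exclusion this is Σ_{j=0}^{8} (−1)^j C(8,j)·(8−j)!.
Computing: 40320 − 40320 + 20160 − 6720 + 1680 − 336 + 56 − 8 + 1 = 14833.

14833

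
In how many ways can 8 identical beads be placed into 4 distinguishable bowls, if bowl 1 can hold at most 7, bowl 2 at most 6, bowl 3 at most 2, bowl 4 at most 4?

Ignoring the caps, the number of non-negative solutions to x_1+…+x_4 = 8 is C(11,3) = 165.
Subtract solutions that violate a single cap (substitute x_i' = x_i − (cap_i+1)): x_1 ≥ 8 gives C(3,3) = 1; x_2 ≥ 7 gives C(4,3) = 4; x_3 ≥ 3 gives C(8,3) = 56; x_4 ≥ 5 gives C(6,3) = 20. Together 81.
Add back pairs where two caps are both exceeded: 0 + 0 + 0 + 0 + 0 + 1 = 1.
By inclusion–exclusion the count is 165 − 81 + 1 = 85.

85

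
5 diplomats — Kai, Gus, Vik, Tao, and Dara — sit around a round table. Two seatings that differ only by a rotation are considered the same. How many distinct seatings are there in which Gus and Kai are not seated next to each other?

12

Without the restriction there are (4)! = 24 seatings.
Those with Gus next to Kai: fuse the pair into one unit and seat 4 units around a circle — 2·(3)! = 12.
Subtracting, 24 − 12 = 12.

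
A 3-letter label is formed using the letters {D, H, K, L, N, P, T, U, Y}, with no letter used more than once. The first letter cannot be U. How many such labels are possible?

448

The first letter has 9−1 = 8 choices (anything except U).
The remaining 2 letters are filled from the other 8 symbols without repetition: 8 × 7 = 56.
Total: 8 × 56 = 448.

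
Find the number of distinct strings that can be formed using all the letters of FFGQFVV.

420

The 7 letters of FFGQFVV have repeats: F appearing 3 times and V appearing twice.
So there are 7! / (3!·2!) = 420 distinguishable arrangements.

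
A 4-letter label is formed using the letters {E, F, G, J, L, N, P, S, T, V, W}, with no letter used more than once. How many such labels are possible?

With no repetition, fill the 4 letters in order: 11 choices, then 10, down to 8.
11 × 10 × 9 × 8 = 7920.

7920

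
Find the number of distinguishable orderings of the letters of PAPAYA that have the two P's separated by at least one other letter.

Total arrangements of PAPAYA: 6!/(3!·2!) = 60.
Arrangements with the P's together: treat PP as one letter, giving (5)!/(3!) = 20.
Subtracting, 60 − 20 = 40 arrangements keep the P's apart.

40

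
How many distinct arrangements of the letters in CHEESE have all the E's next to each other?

Treat the 3 copies of E as a single block. The multiset to arrange is then {EEE, C, H, S}, 4 items in all.
All 4 items are distinct, so there are (4)! = 24 arrangements.

24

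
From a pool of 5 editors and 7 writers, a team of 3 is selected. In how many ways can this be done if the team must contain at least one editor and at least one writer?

175

Unrestricted: C(12,3) = 220 ways to pick any 3 of the 12.
Selections missing a whole group: no editors → C(7,3) = 35; no writers → C(5,3) = 10.
Both groups omitted at once is impossible, so 220 − 45 = 175.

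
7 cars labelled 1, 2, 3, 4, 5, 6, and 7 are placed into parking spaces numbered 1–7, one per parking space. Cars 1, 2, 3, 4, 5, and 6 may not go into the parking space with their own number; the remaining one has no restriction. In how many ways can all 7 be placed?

Let Aᵢ (for 1 ≤ i ≤ 6) be the placements that put car i in its forbidden parking space. Any j of these fix j positions, leaving (7−j)! ways to fill the rest, and there are C(6,j) ways to pick which j.
By inclusion–exclusion, the number of valid placements is Σ_{j=0}^{6} (−1)^j C(6,j)·(7−j)!.
Computing: 5040 − 4320 + 1800 − 480 + 90 − 12 + 1 = 2119.

2119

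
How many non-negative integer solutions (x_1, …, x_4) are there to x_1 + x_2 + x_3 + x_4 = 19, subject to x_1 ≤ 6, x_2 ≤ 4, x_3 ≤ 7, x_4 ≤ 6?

35

Without the upper bounds there are C(22,3) = 1540 ways to split 19 among 4 variables.
Subtract solutions that violate a single cap (substitute x_i' = x_i − (cap_i+1)): x_1 ≥ 7 gives C(15,3) = 455; x_2 ≥ 5 gives C(17,3) = 680; x_3 ≥ 8 gives C(14,3) = 364; x_4 ≥ 7 gives C(15,3) = 455. Together 1954.
Add back pairs where two caps are both exceeded: 120 + 35 + 56 + 84 + 120 + 35 = 450.
Subtract triples: 0 + 1 + 0 + 0 = 1.
By inclusion–exclusion the count is 1540 − 1954 + 450 − 1 = 35.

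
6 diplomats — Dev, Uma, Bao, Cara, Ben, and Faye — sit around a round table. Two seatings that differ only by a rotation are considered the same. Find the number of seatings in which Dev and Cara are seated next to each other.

48

Treat {Dev, Cara} as one unit (2 internal orders) and seat the resulting 5 units around the table: (4)! circular arrangements.
So 2 × (4)! = 2 × 24 = 48.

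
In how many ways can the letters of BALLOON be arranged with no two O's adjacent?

900

There are 7!/(2!·2!) = 1260 arrangements of BALLOON in total.
Arrangements with the O's together: treat OO as one letter, giving (6)!/(2!) = 360.
Subtracting, 1260 − 360 = 900 arrangements keep the O's apart.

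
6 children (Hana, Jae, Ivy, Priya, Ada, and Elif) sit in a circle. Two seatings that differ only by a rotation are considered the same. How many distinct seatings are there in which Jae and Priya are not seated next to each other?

72

All circular seatings of 6 people number (5)! = 120.
Those with Jae next to Priya: fuse the pair into one unit and seat 5 units around a circle — 2·(4)! = 48.
Subtracting, 120 − 48 = 72.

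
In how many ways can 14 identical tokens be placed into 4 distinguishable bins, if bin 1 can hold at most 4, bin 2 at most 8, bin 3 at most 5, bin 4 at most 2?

45

Without the upper bounds there are C(17,3) = 680 ways to split 14 among 4 bins.
Subtract solutions that violate a single cap (substitute x_i' = x_i − (cap_i+1)): x_1 ≥ 5 gives C(12,3) = 220; x_2 ≥ 9 gives C(8,3) = 56; x_3 ≥ 6 gives C(11,3) = 165; x_4 ≥ 3 gives C(14,3) = 364. Together 805.
Add back pairs where two caps are both exceeded: 1 + 20 + 84 + 0 + 10 + 56 = 171.
Subtract triples: 0 + 0 + 1 + 0 = 1.
By inclusion–exclusion the count is 680 − 805 + 171 − 1 = 45.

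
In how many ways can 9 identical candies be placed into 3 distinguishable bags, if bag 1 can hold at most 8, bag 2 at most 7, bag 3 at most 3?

30

Without the upper bounds there are C(11,2) = 55 ways to split 9 among 3 bags.
Subtract solutions that violate a single cap (substitute x_i' = x_i − (cap_i+1)): x_1 ≥ 9 gives C(2,2) = 1; x_2 ≥ 8 gives C(3,2) = 3; x_3 ≥ 4 gives C(7,2) = 21. Together 25.
No two caps can be exceeded simultaneously, so the pair terms are all 0.
By inclusion–exclusion the count is 55 − 25 + 0 = 30.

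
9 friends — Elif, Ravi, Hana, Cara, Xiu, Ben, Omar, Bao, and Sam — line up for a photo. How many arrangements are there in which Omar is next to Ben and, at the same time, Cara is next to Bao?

20160

Treat {Omar,Ben} as one block (2 orders) and {Cara,Bao} as another (2 orders).
That leaves 7 units to arrange: 2 × 2 × 7! = 4 × 5040 = 20160.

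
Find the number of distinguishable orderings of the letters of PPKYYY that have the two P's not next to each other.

40

Total arrangements of PPKYYY: 6!/(3!·2!) = 60.
If the two P's are adjacent, glue them into one block, leaving 5 items to arrange: (5)!/(3!) = 20 ways.
Hence 60 − 20 = 40.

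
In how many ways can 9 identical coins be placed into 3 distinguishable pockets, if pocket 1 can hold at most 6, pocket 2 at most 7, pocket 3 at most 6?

Ignoring the caps, the number of non-negative solutions to x_1+…+x_3 = 9 is C(11,2) = 55.
Subtract solutions that violate a single cap (substitute x_i' = x_i − (cap_i+1)): x_1 ≥ 7 gives C(4,2) = 6; x_2 ≥ 8 gives C(3,2) = 3; x_3 ≥ 7 gives C(4,2) = 6. Together 15.
No two caps can be exceeded simultaneously, so the pair terms are all 0.
By inclusion–exclusion the count is 55 − 15 + 0 = 40.

40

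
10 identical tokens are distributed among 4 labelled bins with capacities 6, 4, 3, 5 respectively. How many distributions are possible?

By stars and bars, unrestricted non-negative solutions to x_1+…+x_4 = 10 number C(10+3,3) = 286.
Subtract solutions that violate a single cap (substitute x_i' = x_i − (cap_i+1)): x_1 ≥ 7 gives C(6,3) = 20; x_2 ≥ 5 gives C(8,3) = 56; x_3 ≥ 4 gives C(9,3) = 84; x_4 ≥ 6 gives C(7,3) = 35. Together 195.
Add back pairs where two caps are both exceeded: 0 + 0 + 0 + 4 + 0 + 1 = 5.
By inclusion–exclusion the count is 286 − 195 + 5 = 96.

96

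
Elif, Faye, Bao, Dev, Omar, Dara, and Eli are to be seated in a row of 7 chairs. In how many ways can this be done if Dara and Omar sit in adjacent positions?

Place the 5 others and the Dara-Omar pair as 6 objects in a line; the pair has 2 internal arrangements.
That gives 2 × 6! = 2 × 720 = 1440.

1440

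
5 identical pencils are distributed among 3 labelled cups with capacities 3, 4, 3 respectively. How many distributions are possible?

14

Without the upper bounds there are C(7,2) = 21 ways to split 5 among 3 cups.
Subtract solutions that violate a single cap (substitute x_i' = x_i − (cap_i+1)): x_1 ≥ 4 gives C(3,2) = 3; x_2 ≥ 5 gives C(2,2) = 1; x_3 ≥ 4 gives C(3,2) = 3. Together 7.
No two caps can be exceeded simultaneously, so the pair terms are all 0.
By inclusion–exclusion the count is 21 − 7 + 0 = 14.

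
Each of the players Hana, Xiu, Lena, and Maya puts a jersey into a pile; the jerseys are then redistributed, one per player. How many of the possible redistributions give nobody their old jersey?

9

This is the derangement count D_4: permutations of 4 items with no fixed point.
By inclusion–exclusion this is Σ_{j=0}^{4} (−1)^j C(4,j)·(4−j)!.
Computing: 24 − 24 + 12 − 4 + 1 = 9.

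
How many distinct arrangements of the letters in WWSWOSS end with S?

Fix S in the last position and arrange the remaining 6 letters.
Those 6 letters have S appearing twice and W appearing 3 times, giving (6)!/(3!·2!) = 60.

60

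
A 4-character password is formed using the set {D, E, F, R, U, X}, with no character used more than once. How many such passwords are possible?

This is a permutation of 4 out of 6: P(6,4) = 6!/2!.
6 × 5 × 4 × 3 = 360.

360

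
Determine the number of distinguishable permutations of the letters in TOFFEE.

TOFFEE has 6 letters with E appearing twice and F appearing twice.
The number of distinct arrangements is 6!/(2!·2!) = 720/4 = 180.

180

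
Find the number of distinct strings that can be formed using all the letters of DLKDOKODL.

7560

The 9 letters of DLKDOKODL have repeats: D appearing 3 times, K appearing twice, L appearing twice, and O appearing twice.
So there are 9! / (3!·2!·2!·2!) = 7560 distinguishable arrangements.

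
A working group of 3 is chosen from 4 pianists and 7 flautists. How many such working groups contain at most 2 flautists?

Split by how many flautists are chosen (0 through 2).
Sum: C(7,0)·C(4,3) + C(7,1)·C(4,2) + C(7,2)·C(4,1) = 4 + 42 + 84 = 130.

130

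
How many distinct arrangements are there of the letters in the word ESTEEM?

Letter multiplicities in ESTEEM: E×3, M×1, S×1, T×1.
The number of distinct arrangements is 6!/(3!) = 720/6 = 120.

120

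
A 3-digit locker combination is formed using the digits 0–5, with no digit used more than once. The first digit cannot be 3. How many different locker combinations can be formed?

100

The first digit has 6−1 = 5 choices (anything except 3).
The remaining 2 digits are filled from the other 5 symbols without repetition: 5 × 4 = 20.
Total: 5 × 20 = 100.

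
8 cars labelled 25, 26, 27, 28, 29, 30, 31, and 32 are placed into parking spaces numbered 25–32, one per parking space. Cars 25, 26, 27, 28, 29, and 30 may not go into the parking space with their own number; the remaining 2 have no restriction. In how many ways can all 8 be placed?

18806

Let Aᵢ (for 25 ≤ i ≤ 30) be the placements that put car i in its forbidden parking space. Any j of these fix j positions, leaving (8−j)! ways to fill the rest, and there are C(6,j) ways to pick which j.
By inclusion–exclusion, the number of valid placements is Σ_{j=0}^{6} (−1)^j C(6,j)·(8−j)!.
Computing: 40320 − 30240 + 10800 − 2400 + 360 − 36 + 2 = 18806.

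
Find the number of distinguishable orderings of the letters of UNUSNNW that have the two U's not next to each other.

Total arrangements of UNUSNNW: 7!/(3!·2!) = 420.
Arrangements with the U's together: treat UU as one letter, giving (6)!/(3!) = 120.
Subtracting, 420 − 120 = 300 arrangements keep the U's apart.

300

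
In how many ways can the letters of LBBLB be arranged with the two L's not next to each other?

Total arrangements of LBBLB: 5!/(3!·2!) = 10.
Arrangements with the L's together: treat LL as one letter, giving (4)!/(3!) = 4.
Subtracting, 10 − 4 = 6 arrangements keep the L's apart.

6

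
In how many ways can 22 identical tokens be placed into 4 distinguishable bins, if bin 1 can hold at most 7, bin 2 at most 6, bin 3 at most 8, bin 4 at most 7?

84

Without the upper bounds there are C(25,3) = 2300 ways to split 22 among 4 bins.
Subtract solutions that violate a single cap (substitute x_i' = x_i − (cap_i+1)): x_1 ≥ 8 gives C(17,3) = 680; x_2 ≥ 7 gives C(18,3) = 816; x_3 ≥ 9 gives C(16,3) = 560; x_4 ≥ 8 gives C(17,3) = 680. Together 2736.
Add back pairs where two caps are both exceeded: 120 + 56 + 84 + 84 + 120 + 56 = 520.
By inclusion–exclusion the count is 2300 − 2736 + 520 = 84.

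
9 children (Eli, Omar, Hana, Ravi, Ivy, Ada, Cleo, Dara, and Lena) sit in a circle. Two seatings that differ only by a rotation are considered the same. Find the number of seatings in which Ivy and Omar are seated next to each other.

10080

Glue Ivy and Omar into a block (2 internal orders). Seating 8 units around a circle gives (7)! arrangements.
So 2 × (7)! = 2 × 5040 = 10080.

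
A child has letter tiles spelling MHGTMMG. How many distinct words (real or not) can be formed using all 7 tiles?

The 7 letters of MHGTMMG have repeats: G appearing twice and M appearing 3 times.
The number of distinct arrangements is 7!/(3!·2!) = 5040/12 = 420.

420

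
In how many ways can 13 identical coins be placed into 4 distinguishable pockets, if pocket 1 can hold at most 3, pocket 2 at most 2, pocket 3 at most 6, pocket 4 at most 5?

19

Without the upper bounds there are C(16,3) = 560 ways to split 13 among 4 pockets.
Subtract solutions that violate a single cap (substitute x_i' = x_i − (cap_i+1)): x_1 ≥ 4 gives C(12,3) = 220; x_2 ≥ 3 gives C(13,3) = 286; x_3 ≥ 7 gives C(9,3) = 84; x_4 ≥ 6 gives C(10,3) = 120. Together 710.
Add back pairs where two caps are both exceeded: 84 + 10 + 20 + 20 + 35 + 1 = 170.
Subtract triples: 0 + 1 + 0 + 0 = 1.
By inclusion–exclusion the count is 560 − 710 + 170 − 1 = 19.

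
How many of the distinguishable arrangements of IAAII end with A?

Fix A in the last position and arrange the remaining 4 letters.
Those 4 letters have I appearing 3 times, giving (4)!/(3!) = 4.

4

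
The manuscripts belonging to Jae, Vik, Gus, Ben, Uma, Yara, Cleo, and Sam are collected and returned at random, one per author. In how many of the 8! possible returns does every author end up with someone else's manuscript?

Count assignments avoiding every fixed point. For any j of the 8 authors fixed to their own manuscript, the other 8−j can be arranged in (8−j)! ways.
By inclusion–exclusion this is Σ_{j=0}^{8} (−1)^j C(8,j)·(8−j)!.
Computing: 40320 − 40320 + 20160 − 6720 + 1680 − 336 + 56 − 8 + 1 = 14833.

14833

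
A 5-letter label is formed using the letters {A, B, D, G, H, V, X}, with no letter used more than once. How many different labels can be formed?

2520

With no repetition, fill the 5 letters in order: 7 choices, then 6, down to 3.
7 × 6 × 5 × 4 × 3 = 2520.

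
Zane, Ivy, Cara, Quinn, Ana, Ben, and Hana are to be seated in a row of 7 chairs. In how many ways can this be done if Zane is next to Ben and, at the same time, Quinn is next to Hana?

Treat {Zane,Ben} as one block (2 orders) and {Quinn,Hana} as another (2 orders).
That leaves 5 units to arrange: 2 × 2 × 5! = 4 × 120 = 480.

480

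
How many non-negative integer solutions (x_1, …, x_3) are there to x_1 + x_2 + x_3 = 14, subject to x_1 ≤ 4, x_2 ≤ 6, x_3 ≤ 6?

By stars and bars, unrestricted non-negative solutions to x_1+…+x_3 = 14 number C(14+2,2) = 120.
Subtract solutions that violate a single cap (substitute x_i' = x_i − (cap_i+1)): x_1 ≥ 5 gives C(11,2) = 55; x_2 ≥ 7 gives C(9,2) = 36; x_3 ≥ 7 gives C(9,2) = 36. Together 127.
Add back pairs where two caps are both exceeded: 6 + 6 + 1 = 13.
By inclusion–exclusion the count is 120 − 127 + 13 = 6.

6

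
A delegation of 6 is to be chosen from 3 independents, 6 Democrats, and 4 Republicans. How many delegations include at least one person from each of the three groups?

Total 6-person selections from all 13: C(13,6) = 1716.
Subtract selections that omit an entire group: no independents → C(10,6) = 210; no Democrats → C(7,6) = 7; no Republicans → C(9,6) = 84.
Add back selections omitting two groups (i.e. drawn from a single group): C(3,6) + C(6,6) + C(4,6) = 1.
By inclusion–exclusion: 1716 − 301 + 1 = 1416.

1416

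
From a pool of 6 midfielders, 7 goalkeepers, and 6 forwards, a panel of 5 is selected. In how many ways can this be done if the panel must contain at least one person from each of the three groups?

8295

Unrestricted: C(19,5) = 11628 ways to pick any 5 of the 19.
Subtract selections that omit an entire group: no midfielders → C(13,5) = 1287; no goalkeepers → C(12,5) = 792; no forwards → C(13,5) = 1287.
Add back selections omitting two groups (i.e. drawn from a single group): C(6,5) + C(7,5) + C(6,5) = 33.
By inclusion–exclusion: 11628 − 3366 + 33 = 8295.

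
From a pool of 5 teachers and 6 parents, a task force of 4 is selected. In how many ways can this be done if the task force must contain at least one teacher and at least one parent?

Unrestricted: C(11,4) = 330 ways to pick any 4 of the 11.
Selections missing a whole group: no teachers → C(6,4) = 15; no parents → C(5,4) = 5.
Both groups omitted at once is impossible, so 330 − 20 = 310.

310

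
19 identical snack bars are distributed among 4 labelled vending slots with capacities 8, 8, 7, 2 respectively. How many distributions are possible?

64

By stars and bars, unrestricted non-negative solutions to x_1+…+x_4 = 19 number C(19+3,3) = 1540.
Subtract solutions that violate a single cap (substitute x_i' = x_i − (cap_i+1)): x_1 ≥ 9 gives C(13,3) = 286; x_2 ≥ 9 gives C(13,3) = 286; x_3 ≥ 8 gives C(14,3) = 364; x_4 ≥ 3 gives C(19,3) = 969. Together 1905.
Add back pairs where two caps are both exceeded: 4 + 10 + 120 + 10 + 120 + 165 = 429.
By inclusion–exclusion the count is 1540 − 1905 + 429 = 64.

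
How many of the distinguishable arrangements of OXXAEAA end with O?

60

With the last slot taken by O, it remains to arrange the other 6 letters (XXAEAA).
Those 6 letters have A appearing 3 times and X appearing twice, giving (6)!/(3!·2!) = 60.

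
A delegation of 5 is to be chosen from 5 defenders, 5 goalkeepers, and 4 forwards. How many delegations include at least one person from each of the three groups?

Total 5-person selections from all 14: C(14,5) = 2002.
Selections missing a whole group: no defenders → C(9,5) = 126; no goalkeepers → C(9,5) = 126; no forwards → C(10,5) = 252.
Add back selections omitting two groups (i.e. drawn from a single group): C(5,5) + C(5,5) + C(4,5) = 2.
By inclusion–exclusion: 2002 − 504 + 2 = 1500.

1500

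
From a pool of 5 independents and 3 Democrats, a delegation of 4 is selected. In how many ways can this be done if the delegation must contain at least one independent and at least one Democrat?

65

Total 4-person selections from all 8: C(8,4) = 70.
Selections missing a whole group: no independents → C(3,4) = 0; no Democrats → C(5,4) = 5.
Both groups omitted at once is impossible, so 70 − 5 = 65.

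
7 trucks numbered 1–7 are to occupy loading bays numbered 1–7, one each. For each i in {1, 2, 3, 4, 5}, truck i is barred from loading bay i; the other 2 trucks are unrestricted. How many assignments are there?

Let Aᵢ (for 1 ≤ i ≤ 5) be the placements that put truck i in its forbidden loading bay. Any j of these fix j positions, leaving (7−j)! ways to fill the rest, and there are C(5,j) ways to pick which j.
By inclusion–exclusion, the number of valid placements is Σ_{j=0}^{5} (−1)^j C(5,j)·(7−j)!.
Computing: 5040 − 3600 + 1200 − 240 + 30 − 2 = 2428.

2428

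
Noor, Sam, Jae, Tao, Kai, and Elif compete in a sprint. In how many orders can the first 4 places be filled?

There are 6 choices for 1st place, 5 for 2nd, and so on down to 3 for position 4.
That gives 6 × 5 × 4 × 3 = 360.

360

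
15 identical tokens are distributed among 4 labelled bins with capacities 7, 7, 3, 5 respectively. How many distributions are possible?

Ignoring the caps, the number of non-negative solutions to x_1+…+x_4 = 15 is C(18,3) = 816.
Subtract solutions that violate a single cap (substitute x_i' = x_i − (cap_i+1)): x_1 ≥ 8 gives C(10,3) = 120; x_2 ≥ 8 gives C(10,3) = 120; x_3 ≥ 4 gives C(14,3) = 364; x_4 ≥ 6 gives C(12,3) = 220. Together 824.
Add back pairs where two caps are both exceeded: 0 + 20 + 4 + 20 + 4 + 56 = 104.
By inclusion–exclusion the count is 816 − 824 + 104 = 96.

96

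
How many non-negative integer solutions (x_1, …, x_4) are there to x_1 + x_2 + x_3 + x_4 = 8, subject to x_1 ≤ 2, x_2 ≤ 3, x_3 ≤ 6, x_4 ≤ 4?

Without the upper bounds there are C(11,3) = 165 ways to split 8 among 4 variables.
Subtract solutions that violate a single cap (substitute x_i' = x_i − (cap_i+1)): x_1 ≥ 3 gives C(8,3) = 56; x_2 ≥ 4 gives C(7,3) = 35; x_3 ≥ 7 gives C(4,3) = 4; x_4 ≥ 5 gives C(6,3) = 20. Together 115.
Add back pairs where two caps are both exceeded: 4 + 0 + 1 + 0 + 0 + 0 = 5.
By inclusion–exclusion the count is 165 − 115 + 5 = 55.

55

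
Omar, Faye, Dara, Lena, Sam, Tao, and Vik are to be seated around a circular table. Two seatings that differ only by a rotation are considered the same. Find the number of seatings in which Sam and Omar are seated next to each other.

240

Treat {Sam, Omar} as one unit (2 internal orders) and seat the resulting 6 units around the table: (5)! circular arrangements.
So 2 × (5)! = 2 × 120 = 240.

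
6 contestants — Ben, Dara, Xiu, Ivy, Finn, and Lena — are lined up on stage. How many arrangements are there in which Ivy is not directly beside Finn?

480

Of the 6! = 720 arrangements, those with Ivy and Finn adjacent number 2 × 5! = 240 (treat the pair as a block with 2 internal orders).
So 720 − 240 = 480 arrangements keep them apart.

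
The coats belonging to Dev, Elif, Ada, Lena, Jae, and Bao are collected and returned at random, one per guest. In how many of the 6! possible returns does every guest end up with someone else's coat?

Count assignments avoiding every fixed point. For any j of the 6 guests fixed to their own coat, the other 6−j can be arranged in (6−j)! ways.
By inclusion–exclusion this is Σ_{j=0}^{6} (−1)^j C(6,j)·(6−j)!.
Computing: 720 − 720 + 360 − 120 + 30 − 6 + 1 = 265.

265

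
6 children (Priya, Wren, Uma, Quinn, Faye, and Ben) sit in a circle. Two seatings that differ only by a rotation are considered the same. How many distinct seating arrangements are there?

Seat Priya anywhere (absorbing the rotational symmetry), then permute the other 5: (5)! = 120.

120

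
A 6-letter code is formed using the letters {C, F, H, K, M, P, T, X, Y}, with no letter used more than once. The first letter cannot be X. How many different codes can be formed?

The first letter has 9−1 = 8 choices (anything except X).
The remaining 5 letters are filled from the other 8 symbols without repetition: 8 × 7 × 6 × 5 × 4 = 6720.
Total: 8 × 6720 = 53760.

53760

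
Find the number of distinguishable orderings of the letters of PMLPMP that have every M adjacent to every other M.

20

Treat the 2 copies of M as a single block. The multiset to arrange is then {MM, L, P, P, P}, 5 items in all.
That gives (5)!/(3!) = 20 arrangements.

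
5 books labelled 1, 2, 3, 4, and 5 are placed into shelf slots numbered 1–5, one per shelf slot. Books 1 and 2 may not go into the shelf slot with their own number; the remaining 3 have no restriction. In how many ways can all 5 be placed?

Let Aᵢ (for i ∈ {1, 2}) be the placements that put book i in its forbidden shelf slot. Any j of these fix j positions, leaving (5−j)! ways to fill the rest, and there are C(2,j) ways to pick which j.
By inclusion–exclusion, the number of valid placements is Σ_{j=0}^{2} (−1)^j C(2,j)·(5−j)!.
Computing: 120 − 48 + 6 = 78.

78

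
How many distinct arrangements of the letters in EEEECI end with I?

Fix I in the last position and arrange the remaining 5 letters.
Those 5 letters have E appearing 4 times, giving (5)!/(4!) = 5.

5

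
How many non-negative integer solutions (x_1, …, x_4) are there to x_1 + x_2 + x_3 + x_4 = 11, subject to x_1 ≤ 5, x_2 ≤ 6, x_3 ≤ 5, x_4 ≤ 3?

Ignoring the caps, the number of non-negative solutions to x_1+…+x_4 = 11 is C(14,3) = 364.
Subtract solutions that violate a single cap (substitute x_i' = x_i − (cap_i+1)): x_1 ≥ 6 gives C(8,3) = 56; x_2 ≥ 7 gives C(7,3) = 35; x_3 ≥ 6 gives C(8,3) = 56; x_4 ≥ 4 gives C(10,3) = 120. Together 267.
Add back pairs where two caps are both exceeded: 0 + 0 + 4 + 0 + 1 + 4 = 9.
By inclusion–exclusion the count is 364 − 267 + 9 = 106.

106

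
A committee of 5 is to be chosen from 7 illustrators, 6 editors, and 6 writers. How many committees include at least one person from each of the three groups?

Total 5-person selections from all 19: C(19,5) = 11628.
Subtract selections that omit an entire group: no illustrators → C(12,5) = 792; no editors → C(13,5) = 1287; no writers → C(13,5) = 1287.
Add back selections omitting two groups (i.e. drawn from a single group): C(7,5) + C(6,5) + C(6,5) = 33.
By inclusion–exclusion: 11628 − 3366 + 33 = 8295.

8295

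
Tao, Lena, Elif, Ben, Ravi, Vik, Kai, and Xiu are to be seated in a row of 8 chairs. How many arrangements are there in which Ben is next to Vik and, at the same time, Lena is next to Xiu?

Treat {Ben,Vik} as one block (2 orders) and {Lena,Xiu} as another (2 orders).
That leaves 6 units to arrange: 2 × 2 × 6! = 4 × 720 = 2880.

2880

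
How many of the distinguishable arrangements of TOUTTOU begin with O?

60

Fix O in the first position and arrange the remaining 6 letters.
Those 6 letters have T appearing 3 times and U appearing twice, giving (6)!/(3!·2!) = 60.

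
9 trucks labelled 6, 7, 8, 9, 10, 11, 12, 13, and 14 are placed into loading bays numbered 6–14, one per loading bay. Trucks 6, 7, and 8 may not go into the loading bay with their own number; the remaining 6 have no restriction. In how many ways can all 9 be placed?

Let Aᵢ (for i ∈ {6, 7, 8}) be the placements that put truck i in its forbidden loading bay. Any j of these fix j positions, leaving (9−j)! ways to fill the rest, and there are C(3,j) ways to pick which j.
By inclusion–exclusion, the number of valid placements is Σ_{j=0}^{3} (−1)^j C(3,j)·(9−j)!.
Computing: 362880 − 120960 + 15120 − 720 = 256320.

256320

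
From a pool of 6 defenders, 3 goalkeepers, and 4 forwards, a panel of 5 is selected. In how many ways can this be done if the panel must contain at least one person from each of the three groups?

Total 5-person selections from all 13: C(13,5) = 1287.
Subtract selections that omit an entire group: no defenders → C(7,5) = 21; no goalkeepers → C(10,5) = 252; no forwards → C(9,5) = 126.
Add back selections omitting two groups (i.e. drawn from a single group): C(6,5) + C(3,5) + C(4,5) = 6.
By inclusion–exclusion: 1287 − 399 + 6 = 894.

894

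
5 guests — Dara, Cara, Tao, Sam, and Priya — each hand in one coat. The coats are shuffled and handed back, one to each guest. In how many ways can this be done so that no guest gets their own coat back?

44

Count assignments avoiding every fixed point. For any j of the 5 guests fixed to their own coat, the other 5−j can be arranged in (5−j)! ways.
By inclusion–exclusion this is Σ_{j=0}^{5} (−1)^j C(5,j)·(5−j)!.
Computing: 120 − 120 + 60 − 20 + 5 − 1 = 44.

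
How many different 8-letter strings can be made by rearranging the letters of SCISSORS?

The 8 letters of SCISSORS have repeats: S appearing 4 times.
The number of distinct arrangements is 8!/(4!) = 40320/24 = 1680.

1680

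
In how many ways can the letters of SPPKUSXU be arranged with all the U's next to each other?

1260

Treat the 2 copies of U as a single block. The multiset to arrange is then {UU, K, P, P, S, S, X}, 7 items in all.
That gives (7)!/(2!·2!) = 1260 arrangements.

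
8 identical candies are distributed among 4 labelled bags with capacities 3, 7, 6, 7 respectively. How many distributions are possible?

Ignoring the caps, the number of non-negative solutions to x_1+…+x_4 = 8 is C(11,3) = 165.
Subtract solutions that violate a single cap (substitute x_i' = x_i − (cap_i+1)): x_1 ≥ 4 gives C(7,3) = 35; x_2 ≥ 8 gives C(3,3) = 1; x_3 ≥ 7 gives C(4,3) = 4; x_4 ≥ 8 gives C(3,3) = 1. Together 41.
No two caps can be exceeded simultaneously, so the pair terms are all 0.
By inclusion–exclusion the count is 165 − 41 + 0 = 124.

124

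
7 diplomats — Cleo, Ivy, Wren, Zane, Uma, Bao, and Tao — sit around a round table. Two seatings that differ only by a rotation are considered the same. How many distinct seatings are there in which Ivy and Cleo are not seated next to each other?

480

Without the restriction there are (6)! = 720 seatings.
Seatings with Ivy beside Cleo: treat them as a block with 2 internal orders, giving 2 × (5)! = 240.
Subtracting, 720 − 240 = 480.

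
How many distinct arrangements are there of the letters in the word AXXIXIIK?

AXXIXIIK has 8 letters with I appearing 3 times and X appearing 3 times.
The number of distinct arrangements is 8!/(3!·3!) = 40320/36 = 1120.

1120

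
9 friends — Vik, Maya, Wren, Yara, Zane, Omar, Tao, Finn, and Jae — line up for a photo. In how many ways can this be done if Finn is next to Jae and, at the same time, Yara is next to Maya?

20160

Treat {Finn,Jae} as one block (2 orders) and {Yara,Maya} as another (2 orders).
That leaves 7 units to arrange: 2 × 2 × 7! = 4 × 5040 = 20160.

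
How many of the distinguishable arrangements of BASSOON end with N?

180

With the last slot taken by N, it remains to arrange the other 6 letters (BASSOO).
Those 6 letters have O appearing twice and S appearing twice, giving (6)!/(2!·2!) = 180.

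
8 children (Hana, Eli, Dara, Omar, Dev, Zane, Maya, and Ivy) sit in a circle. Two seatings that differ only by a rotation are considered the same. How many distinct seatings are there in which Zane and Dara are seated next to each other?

Glue Zane and Dara into a block (2 internal orders). Seating 7 units around a circle gives (6)! arrangements.
So 2 × (6)! = 2 × 720 = 1440.

1440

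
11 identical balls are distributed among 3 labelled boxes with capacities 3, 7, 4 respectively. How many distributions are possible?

Ignoring the caps, the number of non-negative solutions to x_1+…+x_3 = 11 is C(13,2) = 78.
Subtract solutions that violate a single cap (substitute x_i' = x_i − (cap_i+1)): x_1 ≥ 4 gives C(9,2) = 36; x_2 ≥ 8 gives C(5,2) = 10; x_3 ≥ 5 gives C(8,2) = 28. Together 74.
Add back pairs where two caps are both exceeded: 0 + 6 + 0 = 6.
By inclusion–exclusion the count is 78 − 74 + 6 = 10.

10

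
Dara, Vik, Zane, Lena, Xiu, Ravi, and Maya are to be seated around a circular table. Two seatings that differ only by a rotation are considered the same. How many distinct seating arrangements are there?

720

Seat Dara anywhere (absorbing the rotational symmetry), then permute the other 6: (6)! = 720.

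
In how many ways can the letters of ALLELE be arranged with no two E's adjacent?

40

There are 6!/(3!·2!) = 60 arrangements of ALLELE in total.
If the two E's are adjacent, glue them into one block, leaving 5 items to arrange: (5)!/(3!) = 20 ways.
Hence 60 − 20 = 40.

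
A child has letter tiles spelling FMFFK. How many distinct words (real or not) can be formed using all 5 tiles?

20

Letter multiplicities in FMFFK: F×3, K×1, M×1.
So there are 5! / (3!) = 20 distinguishable arrangements.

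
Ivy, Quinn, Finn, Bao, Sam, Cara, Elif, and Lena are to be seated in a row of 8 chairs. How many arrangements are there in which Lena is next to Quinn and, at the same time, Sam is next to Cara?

2880

Treat {Lena,Quinn} as one block (2 orders) and {Sam,Cara} as another (2 orders).
That leaves 6 units to arrange: 2 × 2 × 6! = 4 × 720 = 2880.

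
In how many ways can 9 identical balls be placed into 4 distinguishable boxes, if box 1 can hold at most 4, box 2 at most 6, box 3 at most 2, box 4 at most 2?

Ignoring the caps, the number of non-negative solutions to x_1+…+x_4 = 9 is C(12,3) = 220.
Subtract solutions that violate a single cap (substitute x_i' = x_i − (cap_i+1)): x_1 ≥ 5 gives C(7,3) = 35; x_2 ≥ 7 gives C(5,3) = 10; x_3 ≥ 3 gives C(9,3) = 84; x_4 ≥ 3 gives C(9,3) = 84. Together 213.
Add back pairs where two caps are both exceeded: 0 + 4 + 4 + 0 + 0 + 20 = 28.
By inclusion–exclusion the count is 220 − 213 + 28 = 35.

35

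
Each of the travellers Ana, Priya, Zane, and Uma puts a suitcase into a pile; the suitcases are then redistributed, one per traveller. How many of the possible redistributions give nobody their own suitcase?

Count assignments avoiding every fixed point. For any j of the 4 travellers fixed to their own suitcase, the other 4−j can be arranged in (4−j)! ways.
By inclusion–exclusion this is Σ_{j=0}^{4} (−1)^j C(4,j)·(4−j)!.
Computing: 24 − 24 + 12 − 4 + 1 = 9.

9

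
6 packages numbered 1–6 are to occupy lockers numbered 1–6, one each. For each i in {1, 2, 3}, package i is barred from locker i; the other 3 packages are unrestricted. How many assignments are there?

426

Let Aᵢ (for i ∈ {1, 2, 3}) be the placements that put package i in its forbidden locker. Any j of these fix j positions, leaving (6−j)! ways to fill the rest, and there are C(3,j) ways to pick which j.
By inclusion–exclusion, the number of valid placements is Σ_{j=0}^{3} (−1)^j C(3,j)·(6−j)!.
Computing: 720 − 360 + 72 − 6 = 426.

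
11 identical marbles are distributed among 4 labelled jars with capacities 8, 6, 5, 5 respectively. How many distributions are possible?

207

By stars and bars, unrestricted non-negative solutions to x_1+…+x_4 = 11 number C(11+3,3) = 364.
Subtract solutions that violate a single cap (substitute x_i' = x_i − (cap_i+1)): x_1 ≥ 9 gives C(5,3) = 10; x_2 ≥ 7 gives C(7,3) = 35; x_3 ≥ 6 gives C(8,3) = 56; x_4 ≥ 6 gives C(8,3) = 56. Together 157.
No two caps can be exceeded simultaneously, so the pair terms are all 0.
By inclusion–exclusion the count is 364 − 157 + 0 = 207.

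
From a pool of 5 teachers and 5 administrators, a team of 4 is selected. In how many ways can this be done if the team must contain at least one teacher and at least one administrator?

200

With no constraint there are C(10,4) = 210 possible selections.
Subtract selections that omit an entire group: no teachers → C(5,4) = 5; no administrators → C(5,4) = 5.
Both groups omitted at once is impossible, so 210 − 10 = 200.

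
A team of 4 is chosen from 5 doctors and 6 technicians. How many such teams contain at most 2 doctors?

Split by how many doctors are chosen (0 through 2).
Sum: C(5,0)·C(6,4) + C(5,1)·C(6,3) + C(5,2)·C(6,2) = 15 + 100 + 150 = 265.

265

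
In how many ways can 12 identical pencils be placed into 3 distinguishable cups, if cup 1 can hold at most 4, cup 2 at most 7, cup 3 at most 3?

6

Ignoring the caps, the number of non-negative solutions to x_1+…+x_3 = 12 is C(14,2) = 91.
Subtract solutions that violate a single cap (substitute x_i' = x_i − (cap_i+1)): x_1 ≥ 5 gives C(9,2) = 36; x_2 ≥ 8 gives C(6,2) = 15; x_3 ≥ 4 gives C(10,2) = 45. Together 96.
Add back pairs where two caps are both exceeded: 0 + 10 + 1 = 11.
By inclusion–exclusion the count is 91 − 96 + 11 = 6.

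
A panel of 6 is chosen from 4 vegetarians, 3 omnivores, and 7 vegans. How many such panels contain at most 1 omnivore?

Split by how many omnivores are chosen (0 through 1).
Sum: C(3,0)·C(11,6) + C(3,1)·C(11,5) = 462 + 1386 = 1848.

1848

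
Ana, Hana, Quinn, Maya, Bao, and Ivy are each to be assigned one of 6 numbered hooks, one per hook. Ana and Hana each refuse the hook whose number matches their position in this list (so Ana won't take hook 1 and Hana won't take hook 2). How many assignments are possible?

504

Let Aᵢ (for i ∈ {1, 2}) be the placements that put person i in their forbidden hook. Any j of these fix j positions, leaving (6−j)! ways to fill the rest, and there are C(2,j) ways to pick which j.
By inclusion–exclusion, the number of valid placements is Σ_{j=0}^{2} (−1)^j C(2,j)·(6−j)!.
Computing: 720 − 240 + 24 = 504.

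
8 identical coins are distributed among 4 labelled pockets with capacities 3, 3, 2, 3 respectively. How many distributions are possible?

19

By stars and bars, unrestricted non-negative solutions to x_1+…+x_4 = 8 number C(8+3,3) = 165.
Subtract solutions that violate a single cap (substitute x_i' = x_i − (cap_i+1)): x_1 ≥ 4 gives C(7,3) = 35; x_2 ≥ 4 gives C(7,3) = 35; x_3 ≥ 3 gives C(8,3) = 56; x_4 ≥ 4 gives C(7,3) = 35. Together 161.
Add back pairs where two caps are both exceeded: 1 + 4 + 1 + 4 + 1 + 4 = 15.
By inclusion–exclusion the count is 165 − 161 + 15 = 19.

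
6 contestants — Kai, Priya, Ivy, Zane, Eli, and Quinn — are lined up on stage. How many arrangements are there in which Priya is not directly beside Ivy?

Of the 6! = 720 arrangements, those with Priya and Ivy adjacent number 2 × 5! = 240 (treat the pair as a block with 2 internal orders).
So 720 − 240 = 480 arrangements keep them apart.

480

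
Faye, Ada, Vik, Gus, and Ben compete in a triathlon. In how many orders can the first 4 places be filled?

There are 5 choices for 1st place, 4 for 2nd, and so on down to 2 for position 4.
That gives 5 × 4 × 3 × 2 = 120.

120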